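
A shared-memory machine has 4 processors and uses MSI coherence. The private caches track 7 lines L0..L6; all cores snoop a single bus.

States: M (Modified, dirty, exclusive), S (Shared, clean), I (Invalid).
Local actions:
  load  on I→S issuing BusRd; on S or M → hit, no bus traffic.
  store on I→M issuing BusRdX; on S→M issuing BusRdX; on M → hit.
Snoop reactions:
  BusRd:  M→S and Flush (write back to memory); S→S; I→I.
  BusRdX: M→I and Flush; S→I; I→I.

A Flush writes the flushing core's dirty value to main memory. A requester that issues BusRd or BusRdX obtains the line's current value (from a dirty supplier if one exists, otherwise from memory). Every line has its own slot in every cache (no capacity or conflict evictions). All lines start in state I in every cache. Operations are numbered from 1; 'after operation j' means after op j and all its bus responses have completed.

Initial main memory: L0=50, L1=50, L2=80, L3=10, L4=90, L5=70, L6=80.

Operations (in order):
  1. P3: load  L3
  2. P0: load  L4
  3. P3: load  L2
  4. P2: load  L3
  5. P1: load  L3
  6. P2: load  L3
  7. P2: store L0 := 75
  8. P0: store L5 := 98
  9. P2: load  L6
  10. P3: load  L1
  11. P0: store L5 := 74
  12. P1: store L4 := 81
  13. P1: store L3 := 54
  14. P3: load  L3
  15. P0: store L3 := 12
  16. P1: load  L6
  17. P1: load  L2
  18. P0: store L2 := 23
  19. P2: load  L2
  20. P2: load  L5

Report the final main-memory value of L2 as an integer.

1. P3: load  L3  bus=[BusRd]  L3: P0=I P1=I P2=I P3=S  mem[L3]=10
2. P0: load  L4  bus=[BusRd]  L4: P0=S P1=I P2=I P3=I  mem[L4]=90
3. P3: load  L2  bus=[BusRd]  L2: P0=I P1=I P2=I P3=S  mem[L2]=80
4. P2: load  L3  bus=[BusRd]  L3: P0=I P1=I P2=S P3=S  mem[L3]=10
5. P1: load  L3  bus=[BusRd]  L3: P0=I P1=S P2=S P3=S  mem[L3]=10
6. P2: load  L3  bus=[-]  L3: P0=I P1=S P2=S P3=S  mem[L3]=10
7. P2: store L0 := 75  bus=[BusRdX]  L0: P0=I P1=I P2=M P3=I  mem[L0]=50
8. P0: store L5 := 98  bus=[BusRdX]  L5: P0=M P1=I P2=I P3=I  mem[L5]=70
9. P2: load  L6  bus=[BusRd]  L6: P0=I P1=I P2=S P3=I  mem[L6]=80
10. P3: load  L1  bus=[BusRd]  L1: P0=I P1=I P2=I P3=S  mem[L1]=50
11. P0: store L5 := 74  bus=[-]  L5: P0=M P1=I P2=I P3=I  mem[L5]=70
12. P1: store L4 := 81  bus=[BusRdX]  L4: P0=I P1=M P2=I P3=I  mem[L4]=90
13. P1: store L3 := 54  bus=[BusRdX]  L3: P0=I P1=M P2=I P3=I  mem[L3]=10
14. P3: load  L3  bus=[BusRd,Flush]  L3: P0=I P1=S P2=I P3=S  mem[L3]=54
15. P0: store L3 := 12  bus=[BusRdX]  L3: P0=M P1=I P2=I P3=I  mem[L3]=54
16. P1: load  L6  bus=[BusRd]  L6: P0=I P1=S P2=S P3=I  mem[L6]=80
17. P1: load  L2  bus=[BusRd]  L2: P0=I P1=S P2=I P3=S  mem[L2]=80
18. P0: store L2 := 23  bus=[BusRdX]  L2: P0=M P1=I P2=I P3=I  mem[L2]=80
19. P2: load  L2  bus=[BusRd,Flush]  L2: P0=S P1=I P2=S P3=I  mem[L2]=23
20. P2: load  L5  bus=[BusRd,Flush]  L5: P0=S P1=I P2=S P3=I  mem[L5]=74

memory[L2] = 23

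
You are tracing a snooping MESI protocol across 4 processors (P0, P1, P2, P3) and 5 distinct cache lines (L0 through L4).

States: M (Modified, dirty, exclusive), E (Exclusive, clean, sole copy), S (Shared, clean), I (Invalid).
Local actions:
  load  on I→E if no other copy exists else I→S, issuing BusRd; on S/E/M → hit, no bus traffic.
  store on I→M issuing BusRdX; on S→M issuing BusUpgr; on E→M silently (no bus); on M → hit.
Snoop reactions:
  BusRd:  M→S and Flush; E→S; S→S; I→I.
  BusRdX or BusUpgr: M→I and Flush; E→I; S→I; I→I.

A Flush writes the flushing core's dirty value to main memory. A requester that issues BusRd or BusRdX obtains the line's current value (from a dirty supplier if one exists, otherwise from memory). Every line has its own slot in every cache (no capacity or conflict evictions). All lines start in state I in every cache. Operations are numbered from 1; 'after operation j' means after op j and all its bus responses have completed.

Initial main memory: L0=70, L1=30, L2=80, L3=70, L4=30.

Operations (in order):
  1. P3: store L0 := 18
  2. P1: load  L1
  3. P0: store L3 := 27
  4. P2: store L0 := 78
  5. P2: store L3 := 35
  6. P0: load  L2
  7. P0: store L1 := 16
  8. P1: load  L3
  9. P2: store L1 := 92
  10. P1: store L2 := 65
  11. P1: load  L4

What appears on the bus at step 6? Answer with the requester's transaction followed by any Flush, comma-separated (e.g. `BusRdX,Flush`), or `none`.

bus = BusRd

  op1 P3: store L0 := 18 → I/I/I/M on L0; bus BusRdX; mem=70
  op2 P1: load  L1 → I/E/I/I on L1; bus BusRd; mem=30
  op3 P0: store L3 := 27 → M/I/I/I on L3; bus BusRdX; mem=70
  op4 P2: store L0 := 78 → I/I/M/I on L0; bus BusRdX Flush; mem=18
  op5 P2: store L3 := 35 → I/I/M/I on L3; bus BusRdX Flush; mem=27
  op6 P0: load  L2 → E/I/I/I on L2; bus BusRd; mem=80
  op7 P0: store L1 := 16 → M/I/I/I on L1; bus BusRdX; mem=30
  op8 P1: load  L3 → I/S/S/I on L3; bus BusRd Flush; mem=35
  op9 P2: store L1 := 92 → I/I/M/I on L1; bus BusRdX Flush; mem=16
  op10 P1: store L2 := 65 → I/M/I/I on L2; bus BusRdX; mem=80
  op11 P1: load  L4 → I/E/I/I on L4; bus BusRd; mem=30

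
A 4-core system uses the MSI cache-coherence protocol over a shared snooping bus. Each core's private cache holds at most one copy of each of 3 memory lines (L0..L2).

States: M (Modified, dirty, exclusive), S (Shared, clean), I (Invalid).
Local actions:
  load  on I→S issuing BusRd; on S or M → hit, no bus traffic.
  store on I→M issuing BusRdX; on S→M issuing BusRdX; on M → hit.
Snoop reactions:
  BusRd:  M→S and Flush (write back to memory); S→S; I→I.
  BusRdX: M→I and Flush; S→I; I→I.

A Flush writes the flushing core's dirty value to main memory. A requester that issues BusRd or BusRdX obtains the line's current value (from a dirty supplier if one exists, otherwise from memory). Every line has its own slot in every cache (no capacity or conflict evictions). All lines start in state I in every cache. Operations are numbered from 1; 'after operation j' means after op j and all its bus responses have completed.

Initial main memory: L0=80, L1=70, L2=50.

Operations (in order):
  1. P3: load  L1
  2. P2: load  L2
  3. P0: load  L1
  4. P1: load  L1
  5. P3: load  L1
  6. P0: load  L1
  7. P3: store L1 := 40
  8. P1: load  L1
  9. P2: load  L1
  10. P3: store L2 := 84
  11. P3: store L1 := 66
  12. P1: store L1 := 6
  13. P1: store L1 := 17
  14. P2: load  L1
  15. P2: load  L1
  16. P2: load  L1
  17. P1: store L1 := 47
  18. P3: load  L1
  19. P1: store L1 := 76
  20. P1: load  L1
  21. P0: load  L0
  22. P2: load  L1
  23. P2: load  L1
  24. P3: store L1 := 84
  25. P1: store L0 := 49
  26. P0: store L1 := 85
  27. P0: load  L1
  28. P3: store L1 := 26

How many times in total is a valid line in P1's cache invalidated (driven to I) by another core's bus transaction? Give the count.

  op1 P3: load  L1 → I/I/I/S on L1; bus BusRd; mem=70
  op2 P2: load  L2 → I/I/S/I on L2; bus BusRd; mem=50
  op3 P0: load  L1 → S/I/I/S on L1; bus BusRd; mem=70
  op4 P1: load  L1 → S/S/I/S on L1; bus BusRd; mem=70
  op5 P3: load  L1 → S/S/I/S on L1; bus (none); mem=70
  op6 P0: load  L1 → S/S/I/S on L1; bus (none); mem=70
  op7 P3: store L1 := 40 → I/I/I/M on L1; bus BusRdX; mem=70
  op8 P1: load  L1 → I/S/I/S on L1; bus BusRd Flush; mem=40
  op9 P2: load  L1 → I/S/S/S on L1; bus BusRd; mem=40
  op10 P3: store L2 := 84 → I/I/I/M on L2; bus BusRdX; mem=50
  op11 P3: store L1 := 66 → I/I/I/M on L1; bus BusRdX; mem=40
  op12 P1: store L1 := 6 → I/M/I/I on L1; bus BusRdX Flush; mem=66
  op13 P1: store L1 := 17 → I/M/I/I on L1; bus (none); mem=66
  op14 P2: load  L1 → I/S/S/I on L1; bus BusRd Flush; mem=17
  op15 P2: load  L1 → I/S/S/I on L1; bus (none); mem=17
  op16 P2: load  L1 → I/S/S/I on L1; bus (none); mem=17
  op17 P1: store L1 := 47 → I/M/I/I on L1; bus BusRdX; mem=17
  op18 P3: load  L1 → I/S/I/S on L1; bus BusRd Flush; mem=47
  op19 P1: store L1 := 76 → I/M/I/I on L1; bus BusRdX; mem=47
  op20 P1: load  L1 → I/M/I/I on L1; bus (none); mem=47
  op21 P0: load  L0 → S/I/I/I on L0; bus BusRd; mem=80
  op22 P2: load  L1 → I/S/S/I on L1; bus BusRd Flush; mem=76
  op23 P2: load  L1 → I/S/S/I on L1; bus (none); mem=76
  op24 P3: store L1 := 84 → I/I/I/M on L1; bus BusRdX; mem=76
  op25 P1: store L0 := 49 → I/M/I/I on L0; bus BusRdX; mem=80
  op26 P0: store L1 := 85 → M/I/I/I on L1; bus BusRdX Flush; mem=84
  op27 P0: load  L1 → M/I/I/I on L1; bus (none); mem=84
  op28 P3: store L1 := 26 → I/I/I/M on L1; bus BusRdX Flush; mem=85

invalidations = 3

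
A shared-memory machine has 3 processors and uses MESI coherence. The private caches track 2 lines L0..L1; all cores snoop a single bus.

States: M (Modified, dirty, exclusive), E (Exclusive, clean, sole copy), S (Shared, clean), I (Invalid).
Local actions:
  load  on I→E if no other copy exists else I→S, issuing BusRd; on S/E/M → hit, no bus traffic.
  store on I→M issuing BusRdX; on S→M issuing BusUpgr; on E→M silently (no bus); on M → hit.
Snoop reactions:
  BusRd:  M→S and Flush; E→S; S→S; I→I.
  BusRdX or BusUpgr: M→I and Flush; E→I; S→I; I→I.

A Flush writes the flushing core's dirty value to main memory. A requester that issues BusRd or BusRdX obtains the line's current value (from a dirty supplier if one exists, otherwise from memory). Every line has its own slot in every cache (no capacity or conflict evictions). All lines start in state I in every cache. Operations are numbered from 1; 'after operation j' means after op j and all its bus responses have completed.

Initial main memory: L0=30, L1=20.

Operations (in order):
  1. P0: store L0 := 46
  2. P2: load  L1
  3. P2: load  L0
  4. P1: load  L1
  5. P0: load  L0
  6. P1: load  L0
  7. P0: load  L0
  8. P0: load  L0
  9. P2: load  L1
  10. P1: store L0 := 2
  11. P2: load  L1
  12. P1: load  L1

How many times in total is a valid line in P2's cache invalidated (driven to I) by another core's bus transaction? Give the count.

step 1: P0: store L0 := 46  ⟶  MII  (L0)  txn=BusRdX  M[L0]=30
step 2: P2: load  L1  ⟶  IIE  (L1)  txn=BusRd  M[L1]=20
step 3: P2: load  L0  ⟶  SIS  (L0)  txn=BusRd+Flush  M[L0]=46
step 4: P1: load  L1  ⟶  ISS  (L1)  txn=BusRd  M[L1]=20
step 5: P0: load  L0  ⟶  SIS  (L0)  txn=∅  M[L0]=46
step 6: P1: load  L0  ⟶  SSS  (L0)  txn=BusRd  M[L0]=46
step 7: P0: load  L0  ⟶  SSS  (L0)  txn=∅  M[L0]=46
step 8: P0: load  L0  ⟶  SSS  (L0)  txn=∅  M[L0]=46
step 9: P2: load  L1  ⟶  ISS  (L1)  txn=∅  M[L1]=20
step 10: P1: store L0 := 2  ⟶  IMI  (L0)  txn=BusUpgr  M[L0]=46
step 11: P2: load  L1  ⟶  ISS  (L1)  txn=∅  M[L1]=20
step 12: P1: load  L1  ⟶  ISS  (L1)  txn=∅  M[L1]=20

invalidations = 1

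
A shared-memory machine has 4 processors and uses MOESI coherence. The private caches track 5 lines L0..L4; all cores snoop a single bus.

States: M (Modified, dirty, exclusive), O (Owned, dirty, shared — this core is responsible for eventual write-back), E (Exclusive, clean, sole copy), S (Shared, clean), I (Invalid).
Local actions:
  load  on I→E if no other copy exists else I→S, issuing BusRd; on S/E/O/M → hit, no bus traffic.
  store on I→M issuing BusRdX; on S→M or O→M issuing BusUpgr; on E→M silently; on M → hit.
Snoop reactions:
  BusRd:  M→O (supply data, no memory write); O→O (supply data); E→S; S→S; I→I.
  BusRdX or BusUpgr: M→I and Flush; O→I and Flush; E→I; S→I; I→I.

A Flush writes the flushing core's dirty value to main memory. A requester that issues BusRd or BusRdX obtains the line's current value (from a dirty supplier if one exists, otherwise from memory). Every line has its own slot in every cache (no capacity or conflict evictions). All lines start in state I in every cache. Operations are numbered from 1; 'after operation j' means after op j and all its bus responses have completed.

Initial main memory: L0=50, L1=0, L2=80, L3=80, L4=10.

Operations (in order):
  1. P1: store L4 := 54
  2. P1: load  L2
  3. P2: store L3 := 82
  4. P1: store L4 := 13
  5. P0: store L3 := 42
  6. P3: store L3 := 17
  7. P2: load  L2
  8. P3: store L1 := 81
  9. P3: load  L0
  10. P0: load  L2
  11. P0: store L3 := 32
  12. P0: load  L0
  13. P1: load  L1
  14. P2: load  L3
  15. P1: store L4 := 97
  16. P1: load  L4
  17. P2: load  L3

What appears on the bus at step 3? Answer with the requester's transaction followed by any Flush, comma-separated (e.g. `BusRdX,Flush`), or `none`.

bus = BusRdX

  op1 P1: store L4 := 54 → I/M/I/I on L4; bus BusRdX; mem=10
  op2 P1: load  L2 → I/E/I/I on L2; bus BusRd; mem=80
  op3 P2: store L3 := 82 → I/I/M/I on L3; bus BusRdX; mem=80
  op4 P1: store L4 := 13 → I/M/I/I on L4; bus (none); mem=10
  op5 P0: store L3 := 42 → M/I/I/I on L3; bus BusRdX Flush; mem=82
  op6 P3: store L3 := 17 → I/I/I/M on L3; bus BusRdX Flush; mem=42
  op7 P2: load  L2 → I/S/S/I on L2; bus BusRd; mem=80
  op8 P3: store L1 := 81 → I/I/I/M on L1; bus BusRdX; mem=0
  op9 P3: load  L0 → I/I/I/E on L0; bus BusRd; mem=50
  op10 P0: load  L2 → S/S/S/I on L2; bus BusRd; mem=80
  op11 P0: store L3 := 32 → M/I/I/I on L3; bus BusRdX Flush; mem=17
  op12 P0: load  L0 → S/I/I/S on L0; bus BusRd; mem=50
  op13 P1: load  L1 → I/S/I/O on L1; bus BusRd; mem=0
  op14 P2: load  L3 → O/I/S/I on L3; bus BusRd; mem=17
  op15 P1: store L4 := 97 → I/M/I/I on L4; bus (none); mem=10
  op16 P1: load  L4 → I/M/I/I on L4; bus (none); mem=10
  op17 P2: load  L3 → O/I/S/I on L3; bus (none); mem=17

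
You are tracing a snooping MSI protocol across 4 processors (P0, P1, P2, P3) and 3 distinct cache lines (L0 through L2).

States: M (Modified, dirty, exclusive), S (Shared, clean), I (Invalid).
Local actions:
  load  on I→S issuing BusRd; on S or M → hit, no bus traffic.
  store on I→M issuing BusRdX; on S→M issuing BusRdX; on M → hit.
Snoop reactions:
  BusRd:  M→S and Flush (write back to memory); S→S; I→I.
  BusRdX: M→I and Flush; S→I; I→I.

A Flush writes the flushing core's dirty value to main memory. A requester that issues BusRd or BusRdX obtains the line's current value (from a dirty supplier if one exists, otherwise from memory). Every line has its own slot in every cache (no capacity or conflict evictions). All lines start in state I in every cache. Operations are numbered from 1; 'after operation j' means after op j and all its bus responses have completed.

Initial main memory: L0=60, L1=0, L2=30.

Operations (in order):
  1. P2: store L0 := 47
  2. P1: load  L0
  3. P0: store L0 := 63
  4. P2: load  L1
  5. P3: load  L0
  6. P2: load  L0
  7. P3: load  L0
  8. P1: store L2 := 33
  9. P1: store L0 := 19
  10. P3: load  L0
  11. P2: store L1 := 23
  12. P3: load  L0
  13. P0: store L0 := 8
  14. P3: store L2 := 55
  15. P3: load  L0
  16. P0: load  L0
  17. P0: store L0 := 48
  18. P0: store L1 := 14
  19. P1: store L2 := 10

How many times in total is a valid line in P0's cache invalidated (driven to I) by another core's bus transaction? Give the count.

1. P2: store L0 := 47  bus=[BusRdX]  L0: P0=I P1=I P2=M P3=I  mem[L0]=60
2. P1: load  L0  bus=[BusRd,Flush]  L0: P0=I P1=S P2=S P3=I  mem[L0]=47
3. P0: store L0 := 63  bus=[BusRdX]  L0: P0=M P1=I P2=I P3=I  mem[L0]=47
4. P2: load  L1  bus=[BusRd]  L1: P0=I P1=I P2=S P3=I  mem[L1]=0
5. P3: load  L0  bus=[BusRd,Flush]  L0: P0=S P1=I P2=I P3=S  mem[L0]=63
6. P2: load  L0  bus=[BusRd]  L0: P0=S P1=I P2=S P3=S  mem[L0]=63
7. P3: load  L0  bus=[-]  L0: P0=S P1=I P2=S P3=S  mem[L0]=63
8. P1: store L2 := 33  bus=[BusRdX]  L2: P0=I P1=M P2=I P3=I  mem[L2]=30
9. P1: store L0 := 19  bus=[BusRdX]  L0: P0=I P1=M P2=I P3=I  mem[L0]=63
10. P3: load  L0  bus=[BusRd,Flush]  L0: P0=I P1=S P2=I P3=S  mem[L0]=19
11. P2: store L1 := 23  bus=[BusRdX]  L1: P0=I P1=I P2=M P3=I  mem[L1]=0
12. P3: load  L0  bus=[-]  L0: P0=I P1=S P2=I P3=S  mem[L0]=19
13. P0: store L0 := 8  bus=[BusRdX]  L0: P0=M P1=I P2=I P3=I  mem[L0]=19
14. P3: store L2 := 55  bus=[BusRdX,Flush]  L2: P0=I P1=I P2=I P3=M  mem[L2]=33
15. P3: load  L0  bus=[BusRd,Flush]  L0: P0=S P1=I P2=I P3=S  mem[L0]=8
16. P0: load  L0  bus=[-]  L0: P0=S P1=I P2=I P3=S  mem[L0]=8
17. P0: store L0 := 48  bus=[BusRdX]  L0: P0=M P1=I P2=I P3=I  mem[L0]=8
18. P0: store L1 := 14  bus=[BusRdX,Flush]  L1: P0=M P1=I P2=I P3=I  mem[L1]=23
19. P1: store L2 := 10  bus=[BusRdX,Flush]  L2: P0=I P1=M P2=I P3=I  mem[L2]=55

invalidations = 1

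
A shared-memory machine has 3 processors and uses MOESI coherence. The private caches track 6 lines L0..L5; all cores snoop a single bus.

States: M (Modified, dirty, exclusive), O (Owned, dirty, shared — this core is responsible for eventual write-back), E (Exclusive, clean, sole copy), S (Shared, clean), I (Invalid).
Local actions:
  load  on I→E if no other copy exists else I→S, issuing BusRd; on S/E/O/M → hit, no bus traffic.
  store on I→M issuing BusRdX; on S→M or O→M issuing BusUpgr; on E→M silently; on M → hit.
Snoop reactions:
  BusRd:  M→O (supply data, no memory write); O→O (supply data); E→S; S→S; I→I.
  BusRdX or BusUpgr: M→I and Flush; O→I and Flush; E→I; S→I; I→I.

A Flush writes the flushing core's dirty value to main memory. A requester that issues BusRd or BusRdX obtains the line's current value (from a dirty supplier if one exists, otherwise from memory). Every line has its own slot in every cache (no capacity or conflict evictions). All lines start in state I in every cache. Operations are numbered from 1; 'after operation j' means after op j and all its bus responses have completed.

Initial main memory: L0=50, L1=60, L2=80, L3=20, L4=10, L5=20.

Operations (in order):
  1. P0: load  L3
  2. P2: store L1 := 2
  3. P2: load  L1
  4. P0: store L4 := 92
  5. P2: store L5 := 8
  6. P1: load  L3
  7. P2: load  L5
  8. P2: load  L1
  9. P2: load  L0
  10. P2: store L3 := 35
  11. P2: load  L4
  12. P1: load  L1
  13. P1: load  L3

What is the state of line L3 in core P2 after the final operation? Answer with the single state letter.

step 1: P0: load  L3  ⟶  EII  (L3)  txn=BusRd  M[L3]=20
step 2: P2: store L1 := 2  ⟶  IIM  (L1)  txn=BusRdX  M[L1]=60
step 3: P2: load  L1  ⟶  IIM  (L1)  txn=∅  M[L1]=60
step 4: P0: store L4 := 92  ⟶  MII  (L4)  txn=BusRdX  M[L4]=10
step 5: P2: store L5 := 8  ⟶  IIM  (L5)  txn=BusRdX  M[L5]=20
step 6: P1: load  L3  ⟶  SSI  (L3)  txn=BusRd  M[L3]=20
step 7: P2: load  L5  ⟶  IIM  (L5)  txn=∅  M[L5]=20
step 8: P2: load  L1  ⟶  IIM  (L1)  txn=∅  M[L1]=60
step 9: P2: load  L0  ⟶  IIE  (L0)  txn=BusRd  M[L0]=50
step 10: P2: store L3 := 35  ⟶  IIM  (L3)  txn=BusRdX  M[L3]=20
step 11: P2: load  L4  ⟶  OIS  (L4)  txn=BusRd  M[L4]=10
step 12: P1: load  L1  ⟶  ISO  (L1)  txn=BusRd  M[L1]=60
step 13: P1: load  L3  ⟶  ISO  (L3)  txn=BusRd  M[L3]=20

state = O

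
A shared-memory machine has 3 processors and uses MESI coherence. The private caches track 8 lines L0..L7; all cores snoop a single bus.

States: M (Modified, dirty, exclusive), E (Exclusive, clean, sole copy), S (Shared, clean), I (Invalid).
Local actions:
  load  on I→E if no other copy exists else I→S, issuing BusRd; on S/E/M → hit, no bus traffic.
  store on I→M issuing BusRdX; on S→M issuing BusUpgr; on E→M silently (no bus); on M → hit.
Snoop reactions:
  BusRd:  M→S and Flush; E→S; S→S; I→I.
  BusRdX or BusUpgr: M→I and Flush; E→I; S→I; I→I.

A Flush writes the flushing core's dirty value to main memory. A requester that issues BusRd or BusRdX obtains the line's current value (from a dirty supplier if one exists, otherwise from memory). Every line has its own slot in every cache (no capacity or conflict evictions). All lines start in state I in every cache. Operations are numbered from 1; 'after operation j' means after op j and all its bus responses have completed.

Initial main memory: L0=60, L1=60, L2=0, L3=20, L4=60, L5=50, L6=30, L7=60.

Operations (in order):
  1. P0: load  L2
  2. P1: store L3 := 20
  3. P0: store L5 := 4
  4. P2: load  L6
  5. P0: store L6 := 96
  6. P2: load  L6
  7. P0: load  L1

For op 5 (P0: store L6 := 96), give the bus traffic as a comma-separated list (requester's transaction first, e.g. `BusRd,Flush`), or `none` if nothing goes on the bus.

bus = BusRdX

1. P0: load  L2  bus=[BusRd]  L2: P0=E P1=I P2=I  mem[L2]=0
2. P1: store L3 := 20  bus=[BusRdX]  L3: P0=I P1=M P2=I  mem[L3]=20
3. P0: store L5 := 4  bus=[BusRdX]  L5: P0=M P1=I P2=I  mem[L5]=50
4. P2: load  L6  bus=[BusRd]  L6: P0=I P1=I P2=E  mem[L6]=30
5. P0: store L6 := 96  bus=[BusRdX]  L6: P0=M P1=I P2=I  mem[L6]=30
6. P2: load  L6  bus=[BusRd,Flush]  L6: P0=S P1=I P2=S  mem[L6]=96
7. P0: load  L1  bus=[BusRd]  L1: P0=E P1=I P2=I  mem[L1]=60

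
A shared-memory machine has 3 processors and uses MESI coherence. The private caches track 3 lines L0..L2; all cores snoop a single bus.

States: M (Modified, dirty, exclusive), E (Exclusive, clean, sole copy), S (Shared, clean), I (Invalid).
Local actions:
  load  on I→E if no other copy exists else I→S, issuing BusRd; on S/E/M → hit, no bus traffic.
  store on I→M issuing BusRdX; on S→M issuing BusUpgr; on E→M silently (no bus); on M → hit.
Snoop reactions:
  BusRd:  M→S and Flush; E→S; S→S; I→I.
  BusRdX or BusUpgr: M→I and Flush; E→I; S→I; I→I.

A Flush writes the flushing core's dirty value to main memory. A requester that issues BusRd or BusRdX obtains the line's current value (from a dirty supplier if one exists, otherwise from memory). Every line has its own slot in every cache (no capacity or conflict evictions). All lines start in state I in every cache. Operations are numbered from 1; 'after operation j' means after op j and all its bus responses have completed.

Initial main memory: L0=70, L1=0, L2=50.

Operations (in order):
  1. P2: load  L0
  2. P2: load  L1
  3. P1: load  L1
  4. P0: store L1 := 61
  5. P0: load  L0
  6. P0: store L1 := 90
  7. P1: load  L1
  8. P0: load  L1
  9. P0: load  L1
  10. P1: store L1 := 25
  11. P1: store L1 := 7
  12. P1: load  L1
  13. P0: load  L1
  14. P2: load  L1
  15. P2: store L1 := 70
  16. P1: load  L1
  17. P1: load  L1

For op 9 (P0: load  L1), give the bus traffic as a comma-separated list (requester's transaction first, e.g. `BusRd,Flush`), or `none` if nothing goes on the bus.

bus = none

step 1: P2: load  L0  ⟶  IIE  (L0)  txn=BusRd  M[L0]=70
step 2: P2: load  L1  ⟶  IIE  (L1)  txn=BusRd  M[L1]=0
step 3: P1: load  L1  ⟶  ISS  (L1)  txn=BusRd  M[L1]=0
step 4: P0: store L1 := 61  ⟶  MII  (L1)  txn=BusRdX  M[L1]=0
step 5: P0: load  L0  ⟶  SIS  (L0)  txn=BusRd  M[L0]=70
step 6: P0: store L1 := 90  ⟶  MII  (L1)  txn=∅  M[L1]=0
step 7: P1: load  L1  ⟶  SSI  (L1)  txn=BusRd+Flush  M[L1]=90
step 8: P0: load  L1  ⟶  SSI  (L1)  txn=∅  M[L1]=90
step 9: P0: load  L1  ⟶  SSI  (L1)  txn=∅  M[L1]=90
step 10: P1: store L1 := 25  ⟶  IMI  (L1)  txn=BusUpgr  M[L1]=90
step 11: P1: store L1 := 7  ⟶  IMI  (L1)  txn=∅  M[L1]=90
step 12: P1: load  L1  ⟶  IMI  (L1)  txn=∅  M[L1]=90
step 13: P0: load  L1  ⟶  SSI  (L1)  txn=BusRd+Flush  M[L1]=7
step 14: P2: load  L1  ⟶  SSS  (L1)  txn=BusRd  M[L1]=7
step 15: P2: store L1 := 70  ⟶  IIM  (L1)  txn=BusUpgr  M[L1]=7
step 16: P1: load  L1  ⟶  ISS  (L1)  txn=BusRd+Flush  M[L1]=70
step 17: P1: load  L1  ⟶  ISS  (L1)  txn=∅  M[L1]=70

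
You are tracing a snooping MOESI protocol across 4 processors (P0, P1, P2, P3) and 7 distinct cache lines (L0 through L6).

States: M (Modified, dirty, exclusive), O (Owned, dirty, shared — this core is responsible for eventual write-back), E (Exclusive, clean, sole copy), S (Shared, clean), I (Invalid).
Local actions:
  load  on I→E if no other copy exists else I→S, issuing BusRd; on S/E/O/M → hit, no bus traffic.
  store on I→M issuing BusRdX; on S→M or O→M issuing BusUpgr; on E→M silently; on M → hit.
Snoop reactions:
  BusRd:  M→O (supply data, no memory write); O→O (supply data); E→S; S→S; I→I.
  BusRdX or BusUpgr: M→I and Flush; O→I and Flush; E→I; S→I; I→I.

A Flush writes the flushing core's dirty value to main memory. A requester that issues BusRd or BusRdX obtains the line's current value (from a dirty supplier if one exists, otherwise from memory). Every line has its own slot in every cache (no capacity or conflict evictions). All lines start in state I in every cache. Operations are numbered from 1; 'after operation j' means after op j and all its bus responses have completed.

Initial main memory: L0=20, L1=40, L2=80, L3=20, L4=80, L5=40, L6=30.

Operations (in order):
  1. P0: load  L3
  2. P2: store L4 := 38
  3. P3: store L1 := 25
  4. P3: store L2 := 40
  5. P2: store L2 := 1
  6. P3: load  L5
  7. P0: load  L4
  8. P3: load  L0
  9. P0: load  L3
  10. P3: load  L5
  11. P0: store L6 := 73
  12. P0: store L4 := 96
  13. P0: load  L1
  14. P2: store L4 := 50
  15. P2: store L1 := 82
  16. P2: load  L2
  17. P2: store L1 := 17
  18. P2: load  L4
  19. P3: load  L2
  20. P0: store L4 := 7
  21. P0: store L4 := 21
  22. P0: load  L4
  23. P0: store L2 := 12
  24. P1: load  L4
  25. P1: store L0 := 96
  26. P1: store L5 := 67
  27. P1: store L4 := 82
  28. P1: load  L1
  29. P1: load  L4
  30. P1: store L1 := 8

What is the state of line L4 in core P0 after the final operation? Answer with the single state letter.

  op1 P0: load  L3 → E/I/I/I on L3; bus BusRd; mem=20
  op2 P2: store L4 := 38 → I/I/M/I on L4; bus BusRdX; mem=80
  op3 P3: store L1 := 25 → I/I/I/M on L1; bus BusRdX; mem=40
  op4 P3: store L2 := 40 → I/I/I/M on L2; bus BusRdX; mem=80
  op5 P2: store L2 := 1 → I/I/M/I on L2; bus BusRdX Flush; mem=40
  op6 P3: load  L5 → I/I/I/E on L5; bus BusRd; mem=40
  op7 P0: load  L4 → S/I/O/I on L4; bus BusRd; mem=80
  op8 P3: load  L0 → I/I/I/E on L0; bus BusRd; mem=20
  op9 P0: load  L3 → E/I/I/I on L3; bus (none); mem=20
  op10 P3: load  L5 → I/I/I/E on L5; bus (none); mem=40
  op11 P0: store L6 := 73 → M/I/I/I on L6; bus BusRdX; mem=30
  op12 P0: store L4 := 96 → M/I/I/I on L4; bus BusUpgr Flush; mem=38
  op13 P0: load  L1 → S/I/I/O on L1; bus BusRd; mem=40
  op14 P2: store L4 := 50 → I/I/M/I on L4; bus BusRdX Flush; mem=96
  op15 P2: store L1 := 82 → I/I/M/I on L1; bus BusRdX Flush; mem=25
  op16 P2: load  L2 → I/I/M/I on L2; bus (none); mem=40
  op17 P2: store L1 := 17 → I/I/M/I on L1; bus (none); mem=25
  op18 P2: load  L4 → I/I/M/I on L4; bus (none); mem=96
  op19 P3: load  L2 → I/I/O/S on L2; bus BusRd; mem=40
  op20 P0: store L4 := 7 → M/I/I/I on L4; bus BusRdX Flush; mem=50
  op21 P0: store L4 := 21 → M/I/I/I on L4; bus (none); mem=50
  op22 P0: load  L4 → M/I/I/I on L4; bus (none); mem=50
  op23 P0: store L2 := 12 → M/I/I/I on L2; bus BusRdX Flush; mem=1
  op24 P1: load  L4 → O/S/I/I on L4; bus BusRd; mem=50
  op25 P1: store L0 := 96 → I/M/I/I on L0; bus BusRdX; mem=20
  op26 P1: store L5 := 67 → I/M/I/I on L5; bus BusRdX; mem=40
  op27 P1: store L4 := 82 → I/M/I/I on L4; bus BusUpgr Flush; mem=21
  op28 P1: load  L1 → I/S/O/I on L1; bus BusRd; mem=25
  op29 P1: load  L4 → I/M/I/I on L4; bus (none); mem=21
  op30 P1: store L1 := 8 → I/M/I/I on L1; bus BusUpgr Flush; mem=17

state = I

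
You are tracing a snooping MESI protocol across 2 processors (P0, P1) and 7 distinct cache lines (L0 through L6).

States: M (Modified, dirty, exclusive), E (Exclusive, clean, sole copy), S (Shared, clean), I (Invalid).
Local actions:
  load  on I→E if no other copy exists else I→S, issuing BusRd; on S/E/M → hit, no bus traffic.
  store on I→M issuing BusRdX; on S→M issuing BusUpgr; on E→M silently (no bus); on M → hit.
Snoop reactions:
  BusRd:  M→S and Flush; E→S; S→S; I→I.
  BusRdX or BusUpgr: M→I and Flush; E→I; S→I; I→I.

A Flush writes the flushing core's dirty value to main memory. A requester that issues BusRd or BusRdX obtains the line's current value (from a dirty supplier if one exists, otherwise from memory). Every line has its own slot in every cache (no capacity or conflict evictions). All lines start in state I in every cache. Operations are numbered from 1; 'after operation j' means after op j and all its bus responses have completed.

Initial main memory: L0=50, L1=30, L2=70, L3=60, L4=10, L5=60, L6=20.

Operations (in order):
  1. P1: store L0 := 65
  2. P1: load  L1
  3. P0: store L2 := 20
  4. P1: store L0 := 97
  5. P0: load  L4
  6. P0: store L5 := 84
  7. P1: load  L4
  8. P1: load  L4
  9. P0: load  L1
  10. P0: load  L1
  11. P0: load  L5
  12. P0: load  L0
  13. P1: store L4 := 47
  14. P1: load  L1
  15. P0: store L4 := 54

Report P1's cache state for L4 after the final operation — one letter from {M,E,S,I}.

state = I

[1] P1: store L0 := 65 | P0:I, P1:M(65) | bus: BusRdX
[2] P1: load  L1 | P0:I, P1:E(30) | bus: BusRd
[3] P0: store L2 := 20 | P0:M(20), P1:I | bus: BusRdX
[4] P1: store L0 := 97 | P0:I, P1:M(97) | bus: none
[5] P0: load  L4 | P0:E(10), P1:I | bus: BusRd
[6] P0: store L5 := 84 | P0:M(84), P1:I | bus: BusRdX
[7] P1: load  L4 | P0:S(10), P1:S(10) | bus: BusRd
[8] P1: load  L4 | P0:S(10), P1:S(10) | bus: none
[9] P0: load  L1 | P0:S(30), P1:S(30) | bus: BusRd
[10] P0: load  L1 | P0:S(30), P1:S(30) | bus: none
[11] P0: load  L5 | P0:M(84), P1:I | bus: none
[12] P0: load  L0 | P0:S(97), P1:S(97) | bus: BusRd,Flush
[13] P1: store L4 := 47 | P0:I, P1:M(47) | bus: BusUpgr
[14] P1: load  L1 | P0:S(30), P1:S(30) | bus: none
[15] P0: store L4 := 54 | P0:M(54), P1:I | bus: BusRdX,Flush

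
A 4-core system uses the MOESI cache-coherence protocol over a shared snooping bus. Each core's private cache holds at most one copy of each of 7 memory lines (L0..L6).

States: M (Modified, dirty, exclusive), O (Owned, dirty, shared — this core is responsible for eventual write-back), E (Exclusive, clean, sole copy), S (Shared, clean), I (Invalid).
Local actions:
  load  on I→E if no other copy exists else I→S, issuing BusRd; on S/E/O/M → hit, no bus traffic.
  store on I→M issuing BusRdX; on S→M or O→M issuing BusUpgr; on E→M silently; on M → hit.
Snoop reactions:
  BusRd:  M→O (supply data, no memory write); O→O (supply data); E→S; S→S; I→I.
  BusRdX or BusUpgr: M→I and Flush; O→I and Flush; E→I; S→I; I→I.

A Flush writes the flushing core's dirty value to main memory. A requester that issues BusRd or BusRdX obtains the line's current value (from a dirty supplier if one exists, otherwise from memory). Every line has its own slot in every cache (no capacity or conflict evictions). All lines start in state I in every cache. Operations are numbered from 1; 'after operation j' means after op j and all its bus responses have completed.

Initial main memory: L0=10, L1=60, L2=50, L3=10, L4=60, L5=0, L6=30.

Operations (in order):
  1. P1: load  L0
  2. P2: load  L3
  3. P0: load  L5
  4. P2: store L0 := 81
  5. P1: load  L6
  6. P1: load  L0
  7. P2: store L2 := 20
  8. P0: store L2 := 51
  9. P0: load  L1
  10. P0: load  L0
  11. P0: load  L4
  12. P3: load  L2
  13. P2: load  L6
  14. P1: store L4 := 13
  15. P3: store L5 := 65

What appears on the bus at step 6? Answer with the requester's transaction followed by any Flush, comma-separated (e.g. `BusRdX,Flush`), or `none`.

bus = BusRd

[1] P1: load  L0 | P0:I, P1:E(10), P2:I, P3:I | bus: BusRd
[2] P2: load  L3 | P0:I, P1:I, P2:E(10), P3:I | bus: BusRd
[3] P0: load  L5 | P0:E(0), P1:I, P2:I, P3:I | bus: BusRd
[4] P2: store L0 := 81 | P0:I, P1:I, P2:M(81), P3:I | bus: BusRdX
[5] P1: load  L6 | P0:I, P1:E(30), P2:I, P3:I | bus: BusRd
[6] P1: load  L0 | P0:I, P1:S(81), P2:O(81), P3:I | bus: BusRd
[7] P2: store L2 := 20 | P0:I, P1:I, P2:M(20), P3:I | bus: BusRdX
[8] P0: store L2 := 51 | P0:M(51), P1:I, P2:I, P3:I | bus: BusRdX,Flush
[9] P0: load  L1 | P0:E(60), P1:I, P2:I, P3:I | bus: BusRd
[10] P0: load  L0 | P0:S(81), P1:S(81), P2:O(81), P3:I | bus: BusRd
[11] P0: load  L4 | P0:E(60), P1:I, P2:I, P3:I | bus: BusRd
[12] P3: load  L2 | P0:O(51), P1:I, P2:I, P3:S(51) | bus: BusRd
[13] P2: load  L6 | P0:I, P1:S(30), P2:S(30), P3:I | bus: BusRd
[14] P1: store L4 := 13 | P0:I, P1:M(13), P2:I, P3:I | bus: BusRdX
[15] P3: store L5 := 65 | P0:I, P1:I, P2:I, P3:M(65) | bus: BusRdX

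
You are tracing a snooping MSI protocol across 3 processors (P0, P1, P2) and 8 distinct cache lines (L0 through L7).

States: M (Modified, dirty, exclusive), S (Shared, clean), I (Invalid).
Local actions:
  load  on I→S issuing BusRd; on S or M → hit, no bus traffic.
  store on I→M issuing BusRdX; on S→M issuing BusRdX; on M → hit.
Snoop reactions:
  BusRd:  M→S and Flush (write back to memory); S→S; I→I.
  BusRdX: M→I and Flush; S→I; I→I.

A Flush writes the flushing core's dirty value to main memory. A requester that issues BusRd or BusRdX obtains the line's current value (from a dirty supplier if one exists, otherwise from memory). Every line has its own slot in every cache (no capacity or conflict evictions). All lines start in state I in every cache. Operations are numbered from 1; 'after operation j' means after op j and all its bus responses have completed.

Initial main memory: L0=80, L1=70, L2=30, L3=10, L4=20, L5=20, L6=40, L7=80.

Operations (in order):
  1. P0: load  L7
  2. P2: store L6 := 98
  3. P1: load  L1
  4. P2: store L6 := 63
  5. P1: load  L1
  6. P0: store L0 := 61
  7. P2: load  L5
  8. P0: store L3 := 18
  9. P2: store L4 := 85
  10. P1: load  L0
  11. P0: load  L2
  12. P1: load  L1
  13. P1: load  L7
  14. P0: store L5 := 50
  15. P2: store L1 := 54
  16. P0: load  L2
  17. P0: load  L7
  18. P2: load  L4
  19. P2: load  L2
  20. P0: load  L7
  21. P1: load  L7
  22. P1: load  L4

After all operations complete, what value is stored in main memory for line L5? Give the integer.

  op1 P0: load  L7 → S/I/I on L7; bus BusRd; mem=80
  op2 P2: store L6 := 98 → I/I/M on L6; bus BusRdX; mem=40
  op3 P1: load  L1 → I/S/I on L1; bus BusRd; mem=70
  op4 P2: store L6 := 63 → I/I/M on L6; bus (none); mem=40
  op5 P1: load  L1 → I/S/I on L1; bus (none); mem=70
  op6 P0: store L0 := 61 → M/I/I on L0; bus BusRdX; mem=80
  op7 P2: load  L5 → I/I/S on L5; bus BusRd; mem=20
  op8 P0: store L3 := 18 → M/I/I on L3; bus BusRdX; mem=10
  op9 P2: store L4 := 85 → I/I/M on L4; bus BusRdX; mem=20
  op10 P1: load  L0 → S/S/I on L0; bus BusRd Flush; mem=61
  op11 P0: load  L2 → S/I/I on L2; bus BusRd; mem=30
  op12 P1: load  L1 → I/S/I on L1; bus (none); mem=70
  op13 P1: load  L7 → S/S/I on L7; bus BusRd; mem=80
  op14 P0: store L5 := 50 → M/I/I on L5; bus BusRdX; mem=20
  op15 P2: store L1 := 54 → I/I/M on L1; bus BusRdX; mem=70
  op16 P0: load  L2 → S/I/I on L2; bus (none); mem=30
  op17 P0: load  L7 → S/S/I on L7; bus (none); mem=80
  op18 P2: load  L4 → I/I/M on L4; bus (none); mem=20
  op19 P2: load  L2 → S/I/S on L2; bus BusRd; mem=30
  op20 P0: load  L7 → S/S/I on L7; bus (none); mem=80
  op21 P1: load  L7 → S/S/I on L7; bus (none); mem=80
  op22 P1: load  L4 → I/S/S on L4; bus BusRd Flush; mem=85

memory[L5] = 20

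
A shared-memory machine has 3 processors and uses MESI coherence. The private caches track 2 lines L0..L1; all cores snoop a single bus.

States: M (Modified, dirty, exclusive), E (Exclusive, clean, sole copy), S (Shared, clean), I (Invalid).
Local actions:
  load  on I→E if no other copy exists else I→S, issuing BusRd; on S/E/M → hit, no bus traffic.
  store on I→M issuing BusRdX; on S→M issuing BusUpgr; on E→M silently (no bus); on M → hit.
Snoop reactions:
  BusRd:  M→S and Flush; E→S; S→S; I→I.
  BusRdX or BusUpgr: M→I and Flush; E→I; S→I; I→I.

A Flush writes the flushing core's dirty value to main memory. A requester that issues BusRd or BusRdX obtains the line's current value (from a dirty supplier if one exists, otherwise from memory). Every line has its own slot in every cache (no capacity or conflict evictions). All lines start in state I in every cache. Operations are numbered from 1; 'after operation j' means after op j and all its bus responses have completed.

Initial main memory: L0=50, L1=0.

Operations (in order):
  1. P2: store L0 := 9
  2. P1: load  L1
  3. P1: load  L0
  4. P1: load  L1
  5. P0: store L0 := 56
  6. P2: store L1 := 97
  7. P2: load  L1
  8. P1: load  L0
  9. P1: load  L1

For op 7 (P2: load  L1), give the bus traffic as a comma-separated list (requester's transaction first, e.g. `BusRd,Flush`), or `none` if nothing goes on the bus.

bus = none

[1] P2: store L0 := 9 | P0:I, P1:I, P2:M(9) | bus: BusRdX
[2] P1: load  L1 | P0:I, P1:E(0), P2:I | bus: BusRd
[3] P1: load  L0 | P0:I, P1:S(9), P2:S(9) | bus: BusRd,Flush
[4] P1: load  L1 | P0:I, P1:E(0), P2:I | bus: none
[5] P0: store L0 := 56 | P0:M(56), P1:I, P2:I | bus: BusRdX
[6] P2: store L1 := 97 | P0:I, P1:I, P2:M(97) | bus: BusRdX
[7] P2: load  L1 | P0:I, P1:I, P2:M(97) | bus: none
[8] P1: load  L0 | P0:S(56), P1:S(56), P2:I | bus: BusRd,Flush
[9] P1: load  L1 | P0:I, P1:S(97), P2:S(97) | bus: BusRd,Flush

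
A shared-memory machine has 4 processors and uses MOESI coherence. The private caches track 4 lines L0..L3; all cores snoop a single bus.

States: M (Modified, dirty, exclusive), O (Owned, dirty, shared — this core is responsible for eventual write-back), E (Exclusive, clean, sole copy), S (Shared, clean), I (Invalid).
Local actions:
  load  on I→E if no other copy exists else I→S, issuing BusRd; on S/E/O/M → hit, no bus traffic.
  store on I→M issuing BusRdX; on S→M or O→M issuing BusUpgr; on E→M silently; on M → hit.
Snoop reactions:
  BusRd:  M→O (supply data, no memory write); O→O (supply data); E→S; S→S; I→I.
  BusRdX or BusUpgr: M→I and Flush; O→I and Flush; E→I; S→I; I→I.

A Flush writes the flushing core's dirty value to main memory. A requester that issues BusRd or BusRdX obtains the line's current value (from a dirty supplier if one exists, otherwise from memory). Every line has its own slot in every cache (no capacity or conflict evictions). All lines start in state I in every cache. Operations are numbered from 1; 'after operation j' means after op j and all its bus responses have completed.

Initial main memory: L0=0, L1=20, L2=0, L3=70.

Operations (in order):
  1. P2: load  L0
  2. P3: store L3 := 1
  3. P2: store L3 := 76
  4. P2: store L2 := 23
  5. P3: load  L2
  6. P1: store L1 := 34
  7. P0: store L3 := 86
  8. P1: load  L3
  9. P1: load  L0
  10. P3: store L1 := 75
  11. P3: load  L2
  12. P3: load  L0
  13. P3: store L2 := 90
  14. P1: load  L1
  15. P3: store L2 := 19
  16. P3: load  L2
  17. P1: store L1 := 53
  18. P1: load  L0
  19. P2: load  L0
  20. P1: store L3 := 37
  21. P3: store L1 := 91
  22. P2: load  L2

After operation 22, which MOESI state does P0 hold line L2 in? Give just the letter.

state = I

step 1: P2: load  L0  ⟶  IIEI  (L0)  txn=BusRd  M[L0]=0
step 2: P3: store L3 := 1  ⟶  IIIM  (L3)  txn=BusRdX  M[L3]=70
step 3: P2: store L3 := 76  ⟶  IIMI  (L3)  txn=BusRdX+Flush  M[L3]=1
step 4: P2: store L2 := 23  ⟶  IIMI  (L2)  txn=BusRdX  M[L2]=0
step 5: P3: load  L2  ⟶  IIOS  (L2)  txn=BusRd  M[L2]=0
step 6: P1: store L1 := 34  ⟶  IMII  (L1)  txn=BusRdX  M[L1]=20
step 7: P0: store L3 := 86  ⟶  MIII  (L3)  txn=BusRdX+Flush  M[L3]=76
step 8: P1: load  L3  ⟶  OSII  (L3)  txn=BusRd  M[L3]=76
step 9: P1: load  L0  ⟶  ISSI  (L0)  txn=BusRd  M[L0]=0
step 10: P3: store L1 := 75  ⟶  IIIM  (L1)  txn=BusRdX+Flush  M[L1]=34
step 11: P3: load  L2  ⟶  IIOS  (L2)  txn=∅  M[L2]=0
step 12: P3: load  L0  ⟶  ISSS  (L0)  txn=BusRd  M[L0]=0
step 13: P3: store L2 := 90  ⟶  IIIM  (L2)  txn=BusUpgr+Flush  M[L2]=23
step 14: P1: load  L1  ⟶  ISIO  (L1)  txn=BusRd  M[L1]=34
step 15: P3: store L2 := 19  ⟶  IIIM  (L2)  txn=∅  M[L2]=23
step 16: P3: load  L2  ⟶  IIIM  (L2)  txn=∅  M[L2]=23
step 17: P1: store L1 := 53  ⟶  IMII  (L1)  txn=BusUpgr+Flush  M[L1]=75
step 18: P1: load  L0  ⟶  ISSS  (L0)  txn=∅  M[L0]=0
step 19: P2: load  L0  ⟶  ISSS  (L0)  txn=∅  M[L0]=0
step 20: P1: store L3 := 37  ⟶  IMII  (L3)  txn=BusUpgr+Flush  M[L3]=86
step 21: P3: store L1 := 91  ⟶  IIIM  (L1)  txn=BusRdX+Flush  M[L1]=53
step 22: P2: load  L2  ⟶  IISO  (L2)  txn=BusRd  M[L2]=23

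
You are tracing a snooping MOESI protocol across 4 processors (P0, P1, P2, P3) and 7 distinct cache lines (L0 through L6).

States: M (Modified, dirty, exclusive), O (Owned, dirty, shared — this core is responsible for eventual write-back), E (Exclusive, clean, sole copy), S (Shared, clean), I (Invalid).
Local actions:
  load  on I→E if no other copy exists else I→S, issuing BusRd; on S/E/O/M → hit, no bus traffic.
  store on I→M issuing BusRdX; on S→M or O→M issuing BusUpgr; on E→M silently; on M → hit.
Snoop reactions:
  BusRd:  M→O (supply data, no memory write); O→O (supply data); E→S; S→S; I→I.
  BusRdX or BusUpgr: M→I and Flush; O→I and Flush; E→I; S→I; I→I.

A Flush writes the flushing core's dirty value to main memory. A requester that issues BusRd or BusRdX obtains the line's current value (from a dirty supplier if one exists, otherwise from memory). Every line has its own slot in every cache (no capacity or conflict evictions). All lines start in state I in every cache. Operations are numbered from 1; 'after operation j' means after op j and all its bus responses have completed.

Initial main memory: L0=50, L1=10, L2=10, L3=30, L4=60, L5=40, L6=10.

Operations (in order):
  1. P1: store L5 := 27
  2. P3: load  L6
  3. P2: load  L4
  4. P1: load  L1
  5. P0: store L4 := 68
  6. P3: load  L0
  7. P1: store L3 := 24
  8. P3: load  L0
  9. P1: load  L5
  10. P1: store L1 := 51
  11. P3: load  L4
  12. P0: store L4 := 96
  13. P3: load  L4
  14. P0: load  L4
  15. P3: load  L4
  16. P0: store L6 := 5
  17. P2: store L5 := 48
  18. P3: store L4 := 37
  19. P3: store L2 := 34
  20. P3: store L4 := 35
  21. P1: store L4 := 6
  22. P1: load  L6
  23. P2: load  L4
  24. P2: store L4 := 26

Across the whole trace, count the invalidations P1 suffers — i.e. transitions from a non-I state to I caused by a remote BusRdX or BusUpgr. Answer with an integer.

invalidations = 2

step 1: P1: store L5 := 27  ⟶  IMII  (L5)  txn=BusRdX  M[L5]=40
step 2: P3: load  L6  ⟶  IIIE  (L6)  txn=BusRd  M[L6]=10
step 3: P2: load  L4  ⟶  IIEI  (L4)  txn=BusRd  M[L4]=60
step 4: P1: load  L1  ⟶  IEII  (L1)  txn=BusRd  M[L1]=10
step 5: P0: store L4 := 68  ⟶  MIII  (L4)  txn=BusRdX  M[L4]=60
step 6: P3: load  L0  ⟶  IIIE  (L0)  txn=BusRd  M[L0]=50
step 7: P1: store L3 := 24  ⟶  IMII  (L3)  txn=BusRdX  M[L3]=30
step 8: P3: load  L0  ⟶  IIIE  (L0)  txn=∅  M[L0]=50
step 9: P1: load  L5  ⟶  IMII  (L5)  txn=∅  M[L5]=40
step 10: P1: store L1 := 51  ⟶  IMII  (L1)  txn=∅  M[L1]=10
step 11: P3: load  L4  ⟶  OIIS  (L4)  txn=BusRd  M[L4]=60
step 12: P0: store L4 := 96  ⟶  MIII  (L4)  txn=BusUpgr  M[L4]=60
step 13: P3: load  L4  ⟶  OIIS  (L4)  txn=BusRd  M[L4]=60
step 14: P0: load  L4  ⟶  OIIS  (L4)  txn=∅  M[L4]=60
step 15: P3: load  L4  ⟶  OIIS  (L4)  txn=∅  M[L4]=60
step 16: P0: store L6 := 5  ⟶  MIII  (L6)  txn=BusRdX  M[L6]=10
step 17: P2: store L5 := 48  ⟶  IIMI  (L5)  txn=BusRdX+Flush  M[L5]=27
step 18: P3: store L4 := 37  ⟶  IIIM  (L4)  txn=BusUpgr+Flush  M[L4]=96
step 19: P3: store L2 := 34  ⟶  IIIM  (L2)  txn=BusRdX  M[L2]=10
step 20: P3: store L4 := 35  ⟶  IIIM  (L4)  txn=∅  M[L4]=96
step 21: P1: store L4 := 6  ⟶  IMII  (L4)  txn=BusRdX+Flush  M[L4]=35
step 22: P1: load  L6  ⟶  OSII  (L6)  txn=BusRd  M[L6]=10
step 23: P2: load  L4  ⟶  IOSI  (L4)  txn=BusRd  M[L4]=35
step 24: P2: store L4 := 26  ⟶  IIMI  (L4)  txn=BusUpgr+Flush  M[L4]=6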